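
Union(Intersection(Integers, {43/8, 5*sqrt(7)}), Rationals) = Rationals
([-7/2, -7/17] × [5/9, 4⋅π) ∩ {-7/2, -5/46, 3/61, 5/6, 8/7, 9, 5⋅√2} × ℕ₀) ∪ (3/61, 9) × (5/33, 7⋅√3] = ({-7/2} × {1, 2, …, 12}) ∪ ((3/61, 9) × (5/33, 7⋅√3])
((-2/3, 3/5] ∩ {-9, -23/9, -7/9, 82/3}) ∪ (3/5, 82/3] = (3/5, 82/3]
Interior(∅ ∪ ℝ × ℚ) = ∅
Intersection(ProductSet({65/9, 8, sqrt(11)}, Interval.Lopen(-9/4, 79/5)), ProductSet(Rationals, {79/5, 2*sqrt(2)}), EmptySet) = EmptySet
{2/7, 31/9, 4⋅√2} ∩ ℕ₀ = ∅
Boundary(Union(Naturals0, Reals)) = EmptySet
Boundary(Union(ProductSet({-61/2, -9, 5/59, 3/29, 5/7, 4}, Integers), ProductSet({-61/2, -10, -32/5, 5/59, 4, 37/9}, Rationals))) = Union(ProductSet({-61/2, -10, -32/5, 5/59, 4, 37/9}, Reals), ProductSet({-61/2, -9, 5/59, 3/29, 5/7, 4}, Integers))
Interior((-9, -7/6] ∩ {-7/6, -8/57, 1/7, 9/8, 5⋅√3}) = ∅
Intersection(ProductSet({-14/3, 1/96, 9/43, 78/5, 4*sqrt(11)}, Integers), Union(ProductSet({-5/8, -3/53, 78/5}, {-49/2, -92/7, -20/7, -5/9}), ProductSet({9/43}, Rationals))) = ProductSet({9/43}, Integers)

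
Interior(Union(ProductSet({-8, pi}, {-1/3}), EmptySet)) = EmptySet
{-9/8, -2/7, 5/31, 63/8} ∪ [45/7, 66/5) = {-9/8, -2/7, 5/31} ∪ [45/7, 66/5)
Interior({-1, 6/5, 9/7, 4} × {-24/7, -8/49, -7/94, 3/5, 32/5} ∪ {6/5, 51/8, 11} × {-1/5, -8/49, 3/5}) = ∅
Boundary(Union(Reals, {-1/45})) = EmptySet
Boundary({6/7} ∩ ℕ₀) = ∅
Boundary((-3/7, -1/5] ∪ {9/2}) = {-3/7, -1/5, 9/2}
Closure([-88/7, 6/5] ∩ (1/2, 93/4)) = [1/2, 6/5]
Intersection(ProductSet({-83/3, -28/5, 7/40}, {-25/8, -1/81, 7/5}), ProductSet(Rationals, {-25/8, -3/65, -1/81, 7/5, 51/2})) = ProductSet({-83/3, -28/5, 7/40}, {-25/8, -1/81, 7/5})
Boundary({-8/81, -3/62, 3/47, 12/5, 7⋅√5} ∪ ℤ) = ℤ ∪ {-8/81, -3/62, 3/47, 12/5, 7⋅√5}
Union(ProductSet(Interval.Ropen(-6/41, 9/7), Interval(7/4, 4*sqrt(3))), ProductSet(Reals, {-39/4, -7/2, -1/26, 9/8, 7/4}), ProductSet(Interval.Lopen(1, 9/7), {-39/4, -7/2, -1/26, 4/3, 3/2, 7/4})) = Union(ProductSet(Interval.Ropen(-6/41, 9/7), Interval(7/4, 4*sqrt(3))), ProductSet(Interval.Lopen(1, 9/7), {-39/4, -7/2, -1/26, 4/3, 3/2, 7/4}), ProductSet(Reals, {-39/4, -7/2, -1/26, 9/8, 7/4}))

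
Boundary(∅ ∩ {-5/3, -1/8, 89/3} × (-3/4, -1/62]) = ∅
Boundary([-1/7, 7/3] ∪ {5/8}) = {-1/7, 7/3}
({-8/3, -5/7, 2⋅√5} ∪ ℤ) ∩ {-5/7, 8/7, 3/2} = {-5/7}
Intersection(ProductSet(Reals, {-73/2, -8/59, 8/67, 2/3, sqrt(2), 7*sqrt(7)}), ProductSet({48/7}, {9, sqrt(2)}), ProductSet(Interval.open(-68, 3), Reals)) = EmptySet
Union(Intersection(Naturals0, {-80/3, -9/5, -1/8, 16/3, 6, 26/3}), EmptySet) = {6}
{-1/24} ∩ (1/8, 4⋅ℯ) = ∅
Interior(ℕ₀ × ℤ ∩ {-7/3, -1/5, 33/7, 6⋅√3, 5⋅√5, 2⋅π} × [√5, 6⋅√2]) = ∅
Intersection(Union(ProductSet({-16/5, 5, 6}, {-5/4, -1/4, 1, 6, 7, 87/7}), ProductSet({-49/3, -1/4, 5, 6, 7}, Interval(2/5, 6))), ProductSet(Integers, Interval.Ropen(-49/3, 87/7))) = Union(ProductSet({5, 6}, {-5/4, -1/4, 1, 6, 7}), ProductSet({5, 6, 7}, Interval(2/5, 6)))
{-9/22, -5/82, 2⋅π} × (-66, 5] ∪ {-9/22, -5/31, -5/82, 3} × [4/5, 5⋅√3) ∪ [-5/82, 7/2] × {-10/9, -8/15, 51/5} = ([-5/82, 7/2] × {-10/9, -8/15, 51/5}) ∪ ({-9/22, -5/82, 2⋅π} × (-66, 5]) ∪ ({-9/22, -5/31, -5/82, 3} × [4/5, 5⋅√3))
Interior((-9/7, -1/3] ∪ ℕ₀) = ((-9/7, -1/3) \ ℕ₀ \ (-9/7, -1/3)) ∪ (ℕ₀ \ ({-9/7, -1/3} ∪ (ℕ₀ \ (-9/7, -1/3))))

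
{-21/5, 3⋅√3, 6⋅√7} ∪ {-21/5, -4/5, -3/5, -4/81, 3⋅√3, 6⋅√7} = {-21/5, -4/5, -3/5, -4/81, 3⋅√3, 6⋅√7}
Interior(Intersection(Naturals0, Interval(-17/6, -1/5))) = EmptySet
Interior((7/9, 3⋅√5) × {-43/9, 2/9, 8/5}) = ∅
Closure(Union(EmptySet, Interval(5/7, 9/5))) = Interval(5/7, 9/5)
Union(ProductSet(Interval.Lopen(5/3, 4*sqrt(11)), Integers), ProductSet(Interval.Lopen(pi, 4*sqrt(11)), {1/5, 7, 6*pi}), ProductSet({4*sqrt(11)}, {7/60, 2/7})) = Union(ProductSet({4*sqrt(11)}, {7/60, 2/7}), ProductSet(Interval.Lopen(5/3, 4*sqrt(11)), Integers), ProductSet(Interval.Lopen(pi, 4*sqrt(11)), {1/5, 7, 6*pi}))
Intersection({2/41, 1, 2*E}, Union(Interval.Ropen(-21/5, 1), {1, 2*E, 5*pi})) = {2/41, 1, 2*E}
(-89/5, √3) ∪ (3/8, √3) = (-89/5, √3)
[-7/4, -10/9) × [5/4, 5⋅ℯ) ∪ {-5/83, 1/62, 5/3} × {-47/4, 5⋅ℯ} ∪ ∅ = ({-5/83, 1/62, 5/3} × {-47/4, 5⋅ℯ}) ∪ ([-7/4, -10/9) × [5/4, 5⋅ℯ))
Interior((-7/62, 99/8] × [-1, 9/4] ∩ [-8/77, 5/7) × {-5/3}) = ∅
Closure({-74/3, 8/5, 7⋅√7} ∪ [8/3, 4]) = {-74/3, 8/5, 7⋅√7} ∪ [8/3, 4]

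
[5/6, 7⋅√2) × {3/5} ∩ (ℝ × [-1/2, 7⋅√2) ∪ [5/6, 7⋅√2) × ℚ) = [5/6, 7⋅√2) × {3/5}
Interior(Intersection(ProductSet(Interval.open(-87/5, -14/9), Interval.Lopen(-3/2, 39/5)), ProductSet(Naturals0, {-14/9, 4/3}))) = EmptySet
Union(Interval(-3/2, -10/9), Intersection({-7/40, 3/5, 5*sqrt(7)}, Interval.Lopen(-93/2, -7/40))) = Union({-7/40}, Interval(-3/2, -10/9))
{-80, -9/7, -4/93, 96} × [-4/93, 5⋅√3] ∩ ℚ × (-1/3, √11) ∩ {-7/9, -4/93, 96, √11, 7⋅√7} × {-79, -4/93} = {-4/93, 96} × {-4/93}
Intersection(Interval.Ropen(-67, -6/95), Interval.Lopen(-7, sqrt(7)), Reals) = Interval.open(-7, -6/95)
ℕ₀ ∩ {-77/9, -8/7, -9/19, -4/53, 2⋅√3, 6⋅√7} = ∅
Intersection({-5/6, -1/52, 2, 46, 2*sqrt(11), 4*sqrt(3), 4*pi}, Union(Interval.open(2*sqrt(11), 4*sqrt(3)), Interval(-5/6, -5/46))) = {-5/6}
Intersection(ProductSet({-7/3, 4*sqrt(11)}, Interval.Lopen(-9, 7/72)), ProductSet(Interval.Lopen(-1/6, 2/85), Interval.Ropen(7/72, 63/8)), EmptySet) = EmptySet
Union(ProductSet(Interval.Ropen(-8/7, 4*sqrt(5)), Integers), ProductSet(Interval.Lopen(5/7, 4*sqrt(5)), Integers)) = ProductSet(Interval(-8/7, 4*sqrt(5)), Integers)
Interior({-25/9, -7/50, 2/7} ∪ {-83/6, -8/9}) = ∅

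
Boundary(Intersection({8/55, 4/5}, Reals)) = {8/55, 4/5}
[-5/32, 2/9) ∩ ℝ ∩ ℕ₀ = {0}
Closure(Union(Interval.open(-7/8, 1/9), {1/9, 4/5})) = Union({4/5}, Interval(-7/8, 1/9))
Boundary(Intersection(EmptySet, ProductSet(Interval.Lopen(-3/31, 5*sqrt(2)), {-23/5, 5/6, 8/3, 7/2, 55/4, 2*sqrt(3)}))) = EmptySet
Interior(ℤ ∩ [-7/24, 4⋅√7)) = ∅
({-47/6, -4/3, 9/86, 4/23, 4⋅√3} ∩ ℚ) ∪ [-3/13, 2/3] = {-47/6, -4/3} ∪ [-3/13, 2/3]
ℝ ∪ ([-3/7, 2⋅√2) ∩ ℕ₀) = ℝ ∪ {0, 1, 2}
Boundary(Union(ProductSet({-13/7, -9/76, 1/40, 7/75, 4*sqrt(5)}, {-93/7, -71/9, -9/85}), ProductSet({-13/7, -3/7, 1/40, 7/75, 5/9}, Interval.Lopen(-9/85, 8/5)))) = Union(ProductSet({-13/7, -3/7, 1/40, 7/75, 5/9}, Interval(-9/85, 8/5)), ProductSet({-13/7, -9/76, 1/40, 7/75, 4*sqrt(5)}, {-93/7, -71/9, -9/85}))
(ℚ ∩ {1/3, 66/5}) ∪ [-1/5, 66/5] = [-1/5, 66/5]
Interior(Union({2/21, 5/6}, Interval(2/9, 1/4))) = Interval.open(2/9, 1/4)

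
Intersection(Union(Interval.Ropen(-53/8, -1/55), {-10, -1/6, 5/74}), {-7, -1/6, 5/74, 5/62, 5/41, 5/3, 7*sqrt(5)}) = {-1/6, 5/74}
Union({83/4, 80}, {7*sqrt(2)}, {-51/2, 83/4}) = {-51/2, 83/4, 80, 7*sqrt(2)}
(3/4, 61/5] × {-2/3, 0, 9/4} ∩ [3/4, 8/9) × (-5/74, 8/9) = (3/4, 8/9) × {0}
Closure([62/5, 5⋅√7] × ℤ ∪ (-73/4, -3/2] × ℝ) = ([-73/4, -3/2] × ℝ) ∪ ([62/5, 5⋅√7] × ℤ)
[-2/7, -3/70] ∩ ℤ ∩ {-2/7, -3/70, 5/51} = ∅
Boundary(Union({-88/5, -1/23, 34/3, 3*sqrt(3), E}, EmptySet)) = {-88/5, -1/23, 34/3, 3*sqrt(3), E}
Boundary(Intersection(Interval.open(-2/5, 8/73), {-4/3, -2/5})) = EmptySet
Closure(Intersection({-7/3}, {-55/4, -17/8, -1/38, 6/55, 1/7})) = EmptySet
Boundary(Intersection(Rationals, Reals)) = Reals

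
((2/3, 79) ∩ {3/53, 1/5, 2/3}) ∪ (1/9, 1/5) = (1/9, 1/5)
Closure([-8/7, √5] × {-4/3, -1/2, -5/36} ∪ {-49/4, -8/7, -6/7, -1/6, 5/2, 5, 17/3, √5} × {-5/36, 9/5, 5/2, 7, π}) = ([-8/7, √5] × {-4/3, -1/2, -5/36}) ∪ ({-49/4, -8/7, -6/7, -1/6, 5/2, 5, 17/3, √5} × {-5/36, 9/5, 5/2, 7, π})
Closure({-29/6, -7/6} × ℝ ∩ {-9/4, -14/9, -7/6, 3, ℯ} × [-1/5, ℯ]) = {-7/6} × [-1/5, ℯ]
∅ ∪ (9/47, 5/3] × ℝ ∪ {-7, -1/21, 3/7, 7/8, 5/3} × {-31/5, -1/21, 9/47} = ((9/47, 5/3] × ℝ) ∪ ({-7, -1/21, 3/7, 7/8, 5/3} × {-31/5, -1/21, 9/47})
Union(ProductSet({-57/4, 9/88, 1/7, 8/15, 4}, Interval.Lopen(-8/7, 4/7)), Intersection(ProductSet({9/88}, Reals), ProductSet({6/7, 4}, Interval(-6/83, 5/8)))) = ProductSet({-57/4, 9/88, 1/7, 8/15, 4}, Interval.Lopen(-8/7, 4/7))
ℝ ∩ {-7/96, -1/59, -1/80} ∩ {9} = ∅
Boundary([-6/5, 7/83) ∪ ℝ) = ∅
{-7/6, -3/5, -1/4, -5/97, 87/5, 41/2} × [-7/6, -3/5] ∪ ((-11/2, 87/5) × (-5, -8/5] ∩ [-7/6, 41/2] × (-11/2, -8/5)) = ([-7/6, 87/5) × (-5, -8/5)) ∪ ({-7/6, -3/5, -1/4, -5/97, 87/5, 41/2} × [-7/6, -3/5])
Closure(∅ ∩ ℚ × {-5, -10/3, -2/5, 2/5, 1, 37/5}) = ∅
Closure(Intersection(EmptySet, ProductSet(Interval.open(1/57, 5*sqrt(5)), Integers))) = EmptySet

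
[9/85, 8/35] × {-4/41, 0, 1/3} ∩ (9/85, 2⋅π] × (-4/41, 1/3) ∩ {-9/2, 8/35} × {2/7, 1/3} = ∅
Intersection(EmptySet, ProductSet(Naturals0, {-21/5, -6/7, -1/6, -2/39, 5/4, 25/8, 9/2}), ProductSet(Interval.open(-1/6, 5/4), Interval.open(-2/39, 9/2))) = EmptySet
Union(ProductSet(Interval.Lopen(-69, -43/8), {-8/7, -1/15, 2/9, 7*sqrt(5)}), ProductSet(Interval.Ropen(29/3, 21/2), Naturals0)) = Union(ProductSet(Interval.Lopen(-69, -43/8), {-8/7, -1/15, 2/9, 7*sqrt(5)}), ProductSet(Interval.Ropen(29/3, 21/2), Naturals0))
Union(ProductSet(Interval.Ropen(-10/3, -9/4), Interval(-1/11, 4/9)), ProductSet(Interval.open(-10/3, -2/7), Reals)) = Union(ProductSet(Interval.Ropen(-10/3, -9/4), Interval(-1/11, 4/9)), ProductSet(Interval.open(-10/3, -2/7), Reals))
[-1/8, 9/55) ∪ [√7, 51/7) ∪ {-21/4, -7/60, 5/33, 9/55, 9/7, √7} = {-21/4, 9/7} ∪ [-1/8, 9/55] ∪ [√7, 51/7)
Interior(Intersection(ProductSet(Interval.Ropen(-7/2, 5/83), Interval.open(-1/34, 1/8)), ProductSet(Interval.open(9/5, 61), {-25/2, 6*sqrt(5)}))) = EmptySet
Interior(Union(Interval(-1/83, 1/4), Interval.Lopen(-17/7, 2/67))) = Interval.open(-17/7, 1/4)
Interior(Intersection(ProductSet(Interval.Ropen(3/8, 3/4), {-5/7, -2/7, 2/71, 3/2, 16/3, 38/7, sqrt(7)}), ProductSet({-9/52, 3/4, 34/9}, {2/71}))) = EmptySet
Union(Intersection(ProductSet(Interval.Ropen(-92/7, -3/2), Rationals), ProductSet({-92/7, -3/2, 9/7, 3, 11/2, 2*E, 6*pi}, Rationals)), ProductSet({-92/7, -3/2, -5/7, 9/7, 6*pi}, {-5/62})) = Union(ProductSet({-92/7}, Rationals), ProductSet({-92/7, -3/2, -5/7, 9/7, 6*pi}, {-5/62}))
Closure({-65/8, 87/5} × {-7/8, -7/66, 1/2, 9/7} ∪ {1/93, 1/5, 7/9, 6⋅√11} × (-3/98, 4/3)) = ({-65/8, 87/5} × {-7/8, -7/66, 1/2, 9/7}) ∪ ({1/93, 1/5, 7/9, 6⋅√11} × [-3/98, 4/3])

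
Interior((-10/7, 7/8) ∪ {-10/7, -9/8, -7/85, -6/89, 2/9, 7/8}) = (-10/7, 7/8)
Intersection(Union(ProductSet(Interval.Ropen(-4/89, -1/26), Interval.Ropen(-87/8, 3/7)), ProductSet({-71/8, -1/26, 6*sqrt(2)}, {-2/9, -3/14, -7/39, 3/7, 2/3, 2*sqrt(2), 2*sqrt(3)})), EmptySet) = EmptySet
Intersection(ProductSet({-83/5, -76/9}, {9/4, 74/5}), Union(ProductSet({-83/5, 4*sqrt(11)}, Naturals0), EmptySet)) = EmptySet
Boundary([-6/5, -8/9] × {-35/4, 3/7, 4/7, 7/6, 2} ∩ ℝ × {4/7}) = [-6/5, -8/9] × {4/7}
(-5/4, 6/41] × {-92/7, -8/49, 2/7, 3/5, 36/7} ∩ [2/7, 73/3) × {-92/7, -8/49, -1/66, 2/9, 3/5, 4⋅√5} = ∅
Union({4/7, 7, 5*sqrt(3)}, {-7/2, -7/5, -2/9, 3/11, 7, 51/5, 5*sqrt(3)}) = {-7/2, -7/5, -2/9, 3/11, 4/7, 7, 51/5, 5*sqrt(3)}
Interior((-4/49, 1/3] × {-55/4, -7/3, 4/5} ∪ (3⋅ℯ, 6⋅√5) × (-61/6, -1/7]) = (3⋅ℯ, 6⋅√5) × (-61/6, -1/7)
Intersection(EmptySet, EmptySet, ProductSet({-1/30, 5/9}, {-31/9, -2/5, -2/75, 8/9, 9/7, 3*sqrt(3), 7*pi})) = EmptySet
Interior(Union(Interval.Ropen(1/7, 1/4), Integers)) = Union(Complement(Integers, Union(Complement(Integers, Interval.open(1/7, 1/4)), {1/7, 1/4})), Complement(Interval.open(1/7, 1/4), Complement(Integers, Interval.open(1/7, 1/4))))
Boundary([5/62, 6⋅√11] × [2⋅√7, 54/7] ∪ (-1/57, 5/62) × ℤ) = ([-1/57, 5/62] × ℤ) ∪ ({5/62, 6⋅√11} × [2⋅√7, 54/7]) ∪ ([5/62, 6⋅√11] × {54/7, 2⋅√7})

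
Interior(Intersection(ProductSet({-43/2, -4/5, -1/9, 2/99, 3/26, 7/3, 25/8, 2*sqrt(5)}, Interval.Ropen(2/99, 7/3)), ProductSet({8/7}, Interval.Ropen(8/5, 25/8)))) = EmptySet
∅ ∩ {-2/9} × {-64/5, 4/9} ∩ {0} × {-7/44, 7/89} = ∅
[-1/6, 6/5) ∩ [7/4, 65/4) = ∅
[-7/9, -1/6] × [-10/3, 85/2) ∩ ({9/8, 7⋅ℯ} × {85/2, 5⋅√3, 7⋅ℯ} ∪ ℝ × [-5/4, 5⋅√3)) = [-7/9, -1/6] × [-5/4, 5⋅√3)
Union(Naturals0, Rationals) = Rationals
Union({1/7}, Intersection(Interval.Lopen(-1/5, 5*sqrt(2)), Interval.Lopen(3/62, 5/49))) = Union({1/7}, Interval.Lopen(3/62, 5/49))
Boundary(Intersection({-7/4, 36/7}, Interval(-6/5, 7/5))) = EmptySet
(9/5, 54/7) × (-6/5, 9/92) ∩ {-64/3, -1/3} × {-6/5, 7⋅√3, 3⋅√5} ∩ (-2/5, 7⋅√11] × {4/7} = ∅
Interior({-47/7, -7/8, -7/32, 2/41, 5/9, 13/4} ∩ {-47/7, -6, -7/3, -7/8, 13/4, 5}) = ∅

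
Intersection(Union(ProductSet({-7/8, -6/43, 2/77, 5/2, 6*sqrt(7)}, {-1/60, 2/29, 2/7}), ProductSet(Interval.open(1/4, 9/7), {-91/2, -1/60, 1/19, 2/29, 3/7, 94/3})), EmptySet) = EmptySet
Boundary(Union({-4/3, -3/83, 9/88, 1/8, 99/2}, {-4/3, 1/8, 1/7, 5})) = {-4/3, -3/83, 9/88, 1/8, 1/7, 5, 99/2}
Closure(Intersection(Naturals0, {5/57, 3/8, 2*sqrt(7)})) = EmptySet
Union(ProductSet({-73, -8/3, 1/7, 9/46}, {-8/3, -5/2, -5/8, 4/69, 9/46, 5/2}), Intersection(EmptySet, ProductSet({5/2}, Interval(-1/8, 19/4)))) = ProductSet({-73, -8/3, 1/7, 9/46}, {-8/3, -5/2, -5/8, 4/69, 9/46, 5/2})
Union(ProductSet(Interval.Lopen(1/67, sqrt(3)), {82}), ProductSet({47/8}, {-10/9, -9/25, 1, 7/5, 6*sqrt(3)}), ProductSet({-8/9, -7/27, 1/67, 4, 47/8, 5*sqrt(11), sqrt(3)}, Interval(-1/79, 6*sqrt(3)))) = Union(ProductSet({47/8}, {-10/9, -9/25, 1, 7/5, 6*sqrt(3)}), ProductSet({-8/9, -7/27, 1/67, 4, 47/8, 5*sqrt(11), sqrt(3)}, Interval(-1/79, 6*sqrt(3))), ProductSet(Interval.Lopen(1/67, sqrt(3)), {82}))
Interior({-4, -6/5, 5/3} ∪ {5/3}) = ∅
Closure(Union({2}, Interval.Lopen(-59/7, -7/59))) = Union({2}, Interval(-59/7, -7/59))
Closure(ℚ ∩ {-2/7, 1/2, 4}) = {-2/7, 1/2, 4}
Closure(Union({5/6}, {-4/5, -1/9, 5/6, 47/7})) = {-4/5, -1/9, 5/6, 47/7}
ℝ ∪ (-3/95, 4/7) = (-∞, ∞)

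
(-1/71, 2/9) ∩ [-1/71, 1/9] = (-1/71, 1/9]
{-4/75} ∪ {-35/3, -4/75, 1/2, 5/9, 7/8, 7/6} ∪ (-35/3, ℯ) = [-35/3, ℯ)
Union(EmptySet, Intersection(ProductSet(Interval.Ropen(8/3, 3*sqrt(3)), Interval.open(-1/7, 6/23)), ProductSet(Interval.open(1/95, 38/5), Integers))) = ProductSet(Interval.Ropen(8/3, 3*sqrt(3)), Range(0, 1, 1))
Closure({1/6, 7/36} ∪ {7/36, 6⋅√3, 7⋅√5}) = {1/6, 7/36, 6⋅√3, 7⋅√5}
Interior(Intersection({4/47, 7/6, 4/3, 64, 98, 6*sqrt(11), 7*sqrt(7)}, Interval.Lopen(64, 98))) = EmptySet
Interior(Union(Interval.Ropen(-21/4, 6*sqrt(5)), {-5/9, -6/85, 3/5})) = Interval.open(-21/4, 6*sqrt(5))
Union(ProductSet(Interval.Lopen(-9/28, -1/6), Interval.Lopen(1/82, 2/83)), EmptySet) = ProductSet(Interval.Lopen(-9/28, -1/6), Interval.Lopen(1/82, 2/83))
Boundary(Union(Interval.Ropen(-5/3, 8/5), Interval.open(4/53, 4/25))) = {-5/3, 8/5}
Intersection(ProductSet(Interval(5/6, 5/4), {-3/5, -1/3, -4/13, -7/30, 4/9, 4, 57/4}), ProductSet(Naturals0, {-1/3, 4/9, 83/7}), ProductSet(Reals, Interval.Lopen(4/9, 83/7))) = EmptySet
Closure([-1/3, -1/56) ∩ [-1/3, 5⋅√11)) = [-1/3, -1/56]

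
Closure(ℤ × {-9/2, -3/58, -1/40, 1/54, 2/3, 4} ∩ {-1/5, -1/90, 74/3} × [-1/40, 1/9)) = ∅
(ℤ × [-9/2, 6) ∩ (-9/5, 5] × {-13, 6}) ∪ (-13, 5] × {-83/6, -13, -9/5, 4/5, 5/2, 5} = (-13, 5] × {-83/6, -13, -9/5, 4/5, 5/2, 5}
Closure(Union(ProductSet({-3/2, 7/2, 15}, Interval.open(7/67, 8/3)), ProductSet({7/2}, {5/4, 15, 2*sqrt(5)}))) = Union(ProductSet({7/2}, {5/4, 15, 2*sqrt(5)}), ProductSet({-3/2, 7/2, 15}, Interval(7/67, 8/3)))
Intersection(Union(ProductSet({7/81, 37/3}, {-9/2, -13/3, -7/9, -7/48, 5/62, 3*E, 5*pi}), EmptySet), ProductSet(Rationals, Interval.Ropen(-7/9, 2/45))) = ProductSet({7/81, 37/3}, {-7/9, -7/48})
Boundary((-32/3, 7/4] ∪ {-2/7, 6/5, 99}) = {-32/3, 7/4, 99}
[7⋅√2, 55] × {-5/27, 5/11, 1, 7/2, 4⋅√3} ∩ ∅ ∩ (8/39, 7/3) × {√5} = ∅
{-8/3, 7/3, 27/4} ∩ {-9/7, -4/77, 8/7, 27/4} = {27/4}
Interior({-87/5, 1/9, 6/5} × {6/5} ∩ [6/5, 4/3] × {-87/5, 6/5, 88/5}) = ∅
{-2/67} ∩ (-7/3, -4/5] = ∅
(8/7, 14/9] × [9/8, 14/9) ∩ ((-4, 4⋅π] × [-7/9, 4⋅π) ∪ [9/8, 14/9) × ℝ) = (8/7, 14/9] × [9/8, 14/9)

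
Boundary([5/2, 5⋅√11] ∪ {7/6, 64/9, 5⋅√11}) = {7/6, 5/2, 5⋅√11}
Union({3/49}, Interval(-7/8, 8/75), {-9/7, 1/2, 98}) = Union({-9/7, 1/2, 98}, Interval(-7/8, 8/75))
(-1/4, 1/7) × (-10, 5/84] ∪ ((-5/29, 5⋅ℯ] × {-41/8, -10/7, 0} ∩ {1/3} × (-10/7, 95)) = ({1/3} × {0}) ∪ ((-1/4, 1/7) × (-10, 5/84])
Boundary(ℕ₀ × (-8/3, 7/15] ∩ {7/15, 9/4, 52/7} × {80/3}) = ∅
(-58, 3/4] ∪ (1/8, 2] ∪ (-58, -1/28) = (-58, 2]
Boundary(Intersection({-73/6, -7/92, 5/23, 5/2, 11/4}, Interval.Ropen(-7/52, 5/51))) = {-7/92}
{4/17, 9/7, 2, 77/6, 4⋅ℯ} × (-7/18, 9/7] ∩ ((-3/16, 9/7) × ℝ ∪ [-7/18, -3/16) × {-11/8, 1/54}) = {4/17} × (-7/18, 9/7]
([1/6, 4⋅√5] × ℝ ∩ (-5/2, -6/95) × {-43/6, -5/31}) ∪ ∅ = ∅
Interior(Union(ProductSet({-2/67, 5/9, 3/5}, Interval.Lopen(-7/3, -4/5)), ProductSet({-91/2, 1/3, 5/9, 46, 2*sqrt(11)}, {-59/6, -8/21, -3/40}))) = EmptySet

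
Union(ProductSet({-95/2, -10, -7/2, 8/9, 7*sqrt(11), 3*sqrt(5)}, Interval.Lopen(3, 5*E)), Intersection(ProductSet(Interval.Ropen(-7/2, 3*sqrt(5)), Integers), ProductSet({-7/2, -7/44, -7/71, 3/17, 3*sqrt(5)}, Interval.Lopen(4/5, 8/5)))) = Union(ProductSet({-7/2, -7/44, -7/71, 3/17}, Range(1, 2, 1)), ProductSet({-95/2, -10, -7/2, 8/9, 7*sqrt(11), 3*sqrt(5)}, Interval.Lopen(3, 5*E)))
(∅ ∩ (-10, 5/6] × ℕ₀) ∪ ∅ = ∅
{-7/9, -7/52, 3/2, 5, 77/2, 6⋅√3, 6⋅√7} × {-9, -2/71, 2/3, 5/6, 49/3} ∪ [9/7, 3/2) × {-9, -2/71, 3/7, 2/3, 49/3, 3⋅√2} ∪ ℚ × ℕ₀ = (ℚ × ℕ₀) ∪ ([9/7, 3/2) × {-9, -2/71, 3/7, 2/3, 49/3, 3⋅√2}) ∪ ({-7/9, -7/52, 3/2, 5, 77/2, 6⋅√3, 6⋅√7} × {-9, -2/71, 2/3, 5/6, 49/3})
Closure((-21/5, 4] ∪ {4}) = [-21/5, 4]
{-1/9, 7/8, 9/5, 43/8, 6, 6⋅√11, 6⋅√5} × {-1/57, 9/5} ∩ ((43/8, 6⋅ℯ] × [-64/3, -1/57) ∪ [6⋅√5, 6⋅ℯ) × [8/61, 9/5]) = {6⋅√5} × {9/5}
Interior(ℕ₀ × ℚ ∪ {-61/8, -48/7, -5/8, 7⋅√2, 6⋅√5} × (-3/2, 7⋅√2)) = ∅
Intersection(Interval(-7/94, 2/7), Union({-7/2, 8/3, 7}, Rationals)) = Intersection(Interval(-7/94, 2/7), Rationals)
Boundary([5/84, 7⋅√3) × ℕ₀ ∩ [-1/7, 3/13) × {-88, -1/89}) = ∅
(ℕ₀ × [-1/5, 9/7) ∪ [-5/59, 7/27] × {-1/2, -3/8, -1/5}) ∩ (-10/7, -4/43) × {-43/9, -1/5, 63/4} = ∅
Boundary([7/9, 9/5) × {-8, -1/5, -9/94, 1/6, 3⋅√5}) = [7/9, 9/5] × {-8, -1/5, -9/94, 1/6, 3⋅√5}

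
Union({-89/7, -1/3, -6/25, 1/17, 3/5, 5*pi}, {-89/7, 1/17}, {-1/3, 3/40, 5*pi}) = {-89/7, -1/3, -6/25, 1/17, 3/40, 3/5, 5*pi}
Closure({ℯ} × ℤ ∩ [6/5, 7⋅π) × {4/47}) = ∅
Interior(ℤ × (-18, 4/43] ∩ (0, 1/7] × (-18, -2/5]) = ∅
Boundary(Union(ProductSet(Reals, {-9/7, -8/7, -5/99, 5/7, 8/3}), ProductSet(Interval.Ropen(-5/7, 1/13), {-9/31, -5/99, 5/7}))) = Union(ProductSet(Interval(-5/7, 1/13), {-9/31, -5/99, 5/7}), ProductSet(Reals, {-9/7, -8/7, -5/99, 5/7, 8/3}))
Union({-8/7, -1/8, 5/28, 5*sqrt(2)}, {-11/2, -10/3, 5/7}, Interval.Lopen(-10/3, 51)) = Union({-11/2}, Interval(-10/3, 51))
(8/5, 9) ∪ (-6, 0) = (-6, 0) ∪ (8/5, 9)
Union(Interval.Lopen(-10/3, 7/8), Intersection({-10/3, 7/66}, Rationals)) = Interval(-10/3, 7/8)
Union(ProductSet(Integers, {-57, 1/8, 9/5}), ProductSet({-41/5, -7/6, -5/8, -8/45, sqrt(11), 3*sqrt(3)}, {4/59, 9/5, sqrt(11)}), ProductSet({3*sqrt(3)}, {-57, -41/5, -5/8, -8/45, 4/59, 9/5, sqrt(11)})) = Union(ProductSet({3*sqrt(3)}, {-57, -41/5, -5/8, -8/45, 4/59, 9/5, sqrt(11)}), ProductSet({-41/5, -7/6, -5/8, -8/45, sqrt(11), 3*sqrt(3)}, {4/59, 9/5, sqrt(11)}), ProductSet(Integers, {-57, 1/8, 9/5}))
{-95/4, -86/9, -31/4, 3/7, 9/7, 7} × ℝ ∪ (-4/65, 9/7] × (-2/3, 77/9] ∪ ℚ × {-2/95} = (ℚ × {-2/95}) ∪ ({-95/4, -86/9, -31/4, 3/7, 9/7, 7} × ℝ) ∪ ((-4/65, 9/7] × (-2/3, 77/9])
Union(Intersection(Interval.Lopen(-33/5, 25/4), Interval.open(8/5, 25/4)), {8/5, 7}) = Union({7}, Interval.Ropen(8/5, 25/4))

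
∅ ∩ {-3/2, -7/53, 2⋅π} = ∅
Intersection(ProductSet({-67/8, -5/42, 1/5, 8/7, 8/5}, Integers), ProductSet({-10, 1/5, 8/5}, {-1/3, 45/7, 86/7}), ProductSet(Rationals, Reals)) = EmptySet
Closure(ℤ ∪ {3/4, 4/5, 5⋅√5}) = ℤ ∪ {3/4, 4/5, 5⋅√5}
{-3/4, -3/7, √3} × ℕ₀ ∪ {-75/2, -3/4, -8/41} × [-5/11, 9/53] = ({-3/4, -3/7, √3} × ℕ₀) ∪ ({-75/2, -3/4, -8/41} × [-5/11, 9/53])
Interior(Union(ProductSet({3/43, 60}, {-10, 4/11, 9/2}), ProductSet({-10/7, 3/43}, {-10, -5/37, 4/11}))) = EmptySet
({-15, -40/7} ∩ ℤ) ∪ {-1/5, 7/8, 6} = {-15, -1/5, 7/8, 6}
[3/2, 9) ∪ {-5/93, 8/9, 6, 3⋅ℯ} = {-5/93, 8/9} ∪ [3/2, 9)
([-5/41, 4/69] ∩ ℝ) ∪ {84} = [-5/41, 4/69] ∪ {84}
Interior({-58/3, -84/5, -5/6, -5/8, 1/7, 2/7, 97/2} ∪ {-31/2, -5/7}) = ∅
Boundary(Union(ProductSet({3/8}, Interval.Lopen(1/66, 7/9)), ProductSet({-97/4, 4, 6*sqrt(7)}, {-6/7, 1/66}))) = Union(ProductSet({3/8}, Interval(1/66, 7/9)), ProductSet({-97/4, 4, 6*sqrt(7)}, {-6/7, 1/66}))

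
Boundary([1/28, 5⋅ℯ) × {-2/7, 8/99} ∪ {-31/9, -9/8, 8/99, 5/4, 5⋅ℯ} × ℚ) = ({-31/9, -9/8, 8/99, 5/4, 5⋅ℯ} × ℝ) ∪ ([1/28, 5⋅ℯ] × {-2/7, 8/99})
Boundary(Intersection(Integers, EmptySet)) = EmptySet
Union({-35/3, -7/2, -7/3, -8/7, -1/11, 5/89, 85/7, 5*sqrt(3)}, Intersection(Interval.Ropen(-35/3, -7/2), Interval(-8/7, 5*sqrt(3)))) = {-35/3, -7/2, -7/3, -8/7, -1/11, 5/89, 85/7, 5*sqrt(3)}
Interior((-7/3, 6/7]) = (-7/3, 6/7)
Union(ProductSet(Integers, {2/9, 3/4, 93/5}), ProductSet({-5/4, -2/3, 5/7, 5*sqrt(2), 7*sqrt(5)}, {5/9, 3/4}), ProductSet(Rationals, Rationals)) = Union(ProductSet({-5/4, -2/3, 5/7, 5*sqrt(2), 7*sqrt(5)}, {5/9, 3/4}), ProductSet(Rationals, Rationals))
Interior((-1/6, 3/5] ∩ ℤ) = ∅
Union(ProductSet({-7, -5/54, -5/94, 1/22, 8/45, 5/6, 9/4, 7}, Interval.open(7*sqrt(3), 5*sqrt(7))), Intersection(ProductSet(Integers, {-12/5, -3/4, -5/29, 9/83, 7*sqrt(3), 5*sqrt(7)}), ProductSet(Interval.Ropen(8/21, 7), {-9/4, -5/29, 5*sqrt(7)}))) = Union(ProductSet({-7, -5/54, -5/94, 1/22, 8/45, 5/6, 9/4, 7}, Interval.open(7*sqrt(3), 5*sqrt(7))), ProductSet(Range(1, 7, 1), {-5/29, 5*sqrt(7)}))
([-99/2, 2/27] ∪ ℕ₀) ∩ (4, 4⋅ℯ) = {5, 6, …, 10}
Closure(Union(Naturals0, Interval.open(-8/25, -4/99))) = Union(Complement(Naturals0, Interval.open(-8/25, -4/99)), Interval(-8/25, -4/99), Naturals0)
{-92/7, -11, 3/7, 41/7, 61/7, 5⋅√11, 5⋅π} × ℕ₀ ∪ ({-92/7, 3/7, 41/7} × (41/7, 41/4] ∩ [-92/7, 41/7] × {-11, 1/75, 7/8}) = {-92/7, -11, 3/7, 41/7, 61/7, 5⋅√11, 5⋅π} × ℕ₀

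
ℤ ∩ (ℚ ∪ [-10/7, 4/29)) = ℤ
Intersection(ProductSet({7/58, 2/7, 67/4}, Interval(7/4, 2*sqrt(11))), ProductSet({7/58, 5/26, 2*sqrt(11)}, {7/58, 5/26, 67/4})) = EmptySet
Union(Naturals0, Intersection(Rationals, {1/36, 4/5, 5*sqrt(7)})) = Union({1/36, 4/5}, Naturals0)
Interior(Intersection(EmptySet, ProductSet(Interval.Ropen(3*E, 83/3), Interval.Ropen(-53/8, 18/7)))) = EmptySet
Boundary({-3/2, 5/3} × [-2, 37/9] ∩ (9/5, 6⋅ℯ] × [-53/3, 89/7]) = ∅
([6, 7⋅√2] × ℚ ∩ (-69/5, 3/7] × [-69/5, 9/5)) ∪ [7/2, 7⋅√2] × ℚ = [7/2, 7⋅√2] × ℚ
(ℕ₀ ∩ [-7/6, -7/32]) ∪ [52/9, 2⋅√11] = [52/9, 2⋅√11]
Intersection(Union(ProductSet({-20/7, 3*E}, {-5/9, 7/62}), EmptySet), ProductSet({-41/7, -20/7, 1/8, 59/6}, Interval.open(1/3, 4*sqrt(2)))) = EmptySet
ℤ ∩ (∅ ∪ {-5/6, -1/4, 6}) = {6}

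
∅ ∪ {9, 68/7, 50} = {9, 68/7, 50}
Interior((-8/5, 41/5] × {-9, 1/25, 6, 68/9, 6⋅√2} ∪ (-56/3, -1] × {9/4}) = ∅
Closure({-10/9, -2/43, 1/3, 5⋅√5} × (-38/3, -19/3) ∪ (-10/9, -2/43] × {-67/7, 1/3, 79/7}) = ([-10/9, -2/43] × {-67/7, 1/3, 79/7}) ∪ ({-10/9, -2/43, 1/3, 5⋅√5} × [-38/3, -19/3])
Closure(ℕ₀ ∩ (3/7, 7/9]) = ∅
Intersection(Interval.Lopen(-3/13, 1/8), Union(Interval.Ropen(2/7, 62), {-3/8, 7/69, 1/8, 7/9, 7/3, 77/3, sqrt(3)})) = {7/69, 1/8}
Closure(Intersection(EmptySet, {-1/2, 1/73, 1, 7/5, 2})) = EmptySet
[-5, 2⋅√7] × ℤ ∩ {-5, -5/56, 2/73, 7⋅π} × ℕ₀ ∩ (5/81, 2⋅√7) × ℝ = ∅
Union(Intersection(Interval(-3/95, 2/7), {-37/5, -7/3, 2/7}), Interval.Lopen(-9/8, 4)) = Interval.Lopen(-9/8, 4)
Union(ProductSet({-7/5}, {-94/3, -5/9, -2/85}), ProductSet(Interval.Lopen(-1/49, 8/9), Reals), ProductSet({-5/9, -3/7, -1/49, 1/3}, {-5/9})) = Union(ProductSet({-7/5}, {-94/3, -5/9, -2/85}), ProductSet({-5/9, -3/7, -1/49, 1/3}, {-5/9}), ProductSet(Interval.Lopen(-1/49, 8/9), Reals))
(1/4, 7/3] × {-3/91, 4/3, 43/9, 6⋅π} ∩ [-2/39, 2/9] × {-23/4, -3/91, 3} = ∅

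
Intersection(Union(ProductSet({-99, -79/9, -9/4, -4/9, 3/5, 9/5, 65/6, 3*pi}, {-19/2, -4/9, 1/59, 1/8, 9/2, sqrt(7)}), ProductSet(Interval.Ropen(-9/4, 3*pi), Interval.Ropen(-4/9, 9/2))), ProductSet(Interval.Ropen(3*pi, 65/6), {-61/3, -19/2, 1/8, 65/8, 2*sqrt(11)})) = ProductSet({3*pi}, {-19/2, 1/8})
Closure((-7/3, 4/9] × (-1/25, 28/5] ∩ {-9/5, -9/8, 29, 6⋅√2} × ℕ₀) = {-9/5, -9/8} × {0, 1, …, 5}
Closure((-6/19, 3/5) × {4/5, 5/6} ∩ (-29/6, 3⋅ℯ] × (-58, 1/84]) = ∅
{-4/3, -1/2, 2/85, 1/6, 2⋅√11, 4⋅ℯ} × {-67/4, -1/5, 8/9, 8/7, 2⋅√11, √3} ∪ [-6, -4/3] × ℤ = ([-6, -4/3] × ℤ) ∪ ({-4/3, -1/2, 2/85, 1/6, 2⋅√11, 4⋅ℯ} × {-67/4, -1/5, 8/9, 8/7, 2⋅√11, √3})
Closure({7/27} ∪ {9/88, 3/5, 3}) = {9/88, 7/27, 3/5, 3}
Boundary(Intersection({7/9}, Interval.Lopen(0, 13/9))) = {7/9}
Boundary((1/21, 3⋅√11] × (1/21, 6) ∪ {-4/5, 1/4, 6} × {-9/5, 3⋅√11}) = ({-4/5, 1/4, 6} × {-9/5, 3⋅√11}) ∪ ({1/21, 3⋅√11} × [1/21, 6]) ∪ ([1/21, 3⋅√11] × {1/21, 6})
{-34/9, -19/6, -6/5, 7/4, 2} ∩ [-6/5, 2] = {-6/5, 7/4, 2}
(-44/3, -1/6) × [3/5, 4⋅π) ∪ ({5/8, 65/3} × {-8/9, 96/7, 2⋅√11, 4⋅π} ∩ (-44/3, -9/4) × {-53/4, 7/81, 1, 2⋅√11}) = (-44/3, -1/6) × [3/5, 4⋅π)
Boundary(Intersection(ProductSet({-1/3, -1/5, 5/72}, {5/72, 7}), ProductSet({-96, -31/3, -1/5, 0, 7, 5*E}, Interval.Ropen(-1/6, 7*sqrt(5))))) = ProductSet({-1/5}, {5/72, 7})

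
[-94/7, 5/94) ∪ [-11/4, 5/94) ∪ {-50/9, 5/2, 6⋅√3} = [-94/7, 5/94) ∪ {5/2, 6⋅√3}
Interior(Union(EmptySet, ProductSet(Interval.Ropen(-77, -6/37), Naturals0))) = EmptySet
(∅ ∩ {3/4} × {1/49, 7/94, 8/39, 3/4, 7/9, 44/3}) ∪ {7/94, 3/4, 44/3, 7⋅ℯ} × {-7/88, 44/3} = {7/94, 3/4, 44/3, 7⋅ℯ} × {-7/88, 44/3}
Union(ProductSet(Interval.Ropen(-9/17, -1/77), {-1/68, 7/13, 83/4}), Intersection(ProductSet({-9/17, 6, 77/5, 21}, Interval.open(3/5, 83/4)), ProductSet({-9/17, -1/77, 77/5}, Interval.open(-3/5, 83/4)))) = Union(ProductSet({-9/17, 77/5}, Interval.open(3/5, 83/4)), ProductSet(Interval.Ropen(-9/17, -1/77), {-1/68, 7/13, 83/4}))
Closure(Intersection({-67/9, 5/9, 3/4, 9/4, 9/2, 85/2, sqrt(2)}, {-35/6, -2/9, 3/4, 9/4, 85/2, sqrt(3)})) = {3/4, 9/4, 85/2}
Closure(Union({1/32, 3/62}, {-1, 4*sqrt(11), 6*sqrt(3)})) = {-1, 1/32, 3/62, 4*sqrt(11), 6*sqrt(3)}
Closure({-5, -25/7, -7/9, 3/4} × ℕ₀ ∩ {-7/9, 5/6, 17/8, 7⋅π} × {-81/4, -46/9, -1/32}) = ∅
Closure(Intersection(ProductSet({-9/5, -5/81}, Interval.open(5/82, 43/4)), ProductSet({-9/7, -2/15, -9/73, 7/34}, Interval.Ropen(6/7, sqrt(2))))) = EmptySet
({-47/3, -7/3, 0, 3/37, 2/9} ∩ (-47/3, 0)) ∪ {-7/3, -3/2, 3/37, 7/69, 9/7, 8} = {-7/3, -3/2, 3/37, 7/69, 9/7, 8}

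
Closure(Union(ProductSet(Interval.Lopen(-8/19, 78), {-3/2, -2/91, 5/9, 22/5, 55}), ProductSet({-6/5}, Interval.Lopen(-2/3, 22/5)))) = Union(ProductSet({-6/5}, Interval(-2/3, 22/5)), ProductSet(Interval(-8/19, 78), {-3/2, -2/91, 5/9, 22/5, 55}))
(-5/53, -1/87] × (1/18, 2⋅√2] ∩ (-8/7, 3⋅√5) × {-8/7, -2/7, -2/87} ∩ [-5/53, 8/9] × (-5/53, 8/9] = ∅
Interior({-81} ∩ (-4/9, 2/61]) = ∅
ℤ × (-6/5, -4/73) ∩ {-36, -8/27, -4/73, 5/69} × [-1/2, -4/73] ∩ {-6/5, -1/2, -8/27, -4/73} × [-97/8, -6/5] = ∅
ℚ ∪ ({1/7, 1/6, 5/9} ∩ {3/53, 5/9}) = ℚ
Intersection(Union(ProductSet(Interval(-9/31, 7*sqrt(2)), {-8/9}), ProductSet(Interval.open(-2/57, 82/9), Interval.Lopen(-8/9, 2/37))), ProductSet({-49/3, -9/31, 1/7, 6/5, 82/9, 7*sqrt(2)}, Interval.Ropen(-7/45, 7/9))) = ProductSet({1/7, 6/5}, Interval(-7/45, 2/37))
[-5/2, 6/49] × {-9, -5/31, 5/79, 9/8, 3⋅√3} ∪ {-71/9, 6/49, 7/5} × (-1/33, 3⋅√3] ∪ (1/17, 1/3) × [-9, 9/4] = ((1/17, 1/3) × [-9, 9/4]) ∪ ({-71/9, 6/49, 7/5} × (-1/33, 3⋅√3]) ∪ ([-5/2, 6/49] × {-9, -5/31, 5/79, 9/8, 3⋅√3})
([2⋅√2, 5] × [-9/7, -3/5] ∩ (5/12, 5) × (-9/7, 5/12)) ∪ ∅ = [2⋅√2, 5) × (-9/7, -3/5]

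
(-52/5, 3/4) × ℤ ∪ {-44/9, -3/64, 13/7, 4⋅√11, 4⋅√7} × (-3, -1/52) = ((-52/5, 3/4) × ℤ) ∪ ({-44/9, -3/64, 13/7, 4⋅√11, 4⋅√7} × (-3, -1/52))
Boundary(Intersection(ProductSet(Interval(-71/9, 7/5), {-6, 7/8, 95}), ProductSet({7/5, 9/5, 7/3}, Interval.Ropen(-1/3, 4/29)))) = EmptySet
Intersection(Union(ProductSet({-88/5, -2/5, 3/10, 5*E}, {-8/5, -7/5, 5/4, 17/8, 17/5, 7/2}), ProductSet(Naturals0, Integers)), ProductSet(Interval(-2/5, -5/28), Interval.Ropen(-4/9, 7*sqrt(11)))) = ProductSet({-2/5}, {5/4, 17/8, 17/5, 7/2})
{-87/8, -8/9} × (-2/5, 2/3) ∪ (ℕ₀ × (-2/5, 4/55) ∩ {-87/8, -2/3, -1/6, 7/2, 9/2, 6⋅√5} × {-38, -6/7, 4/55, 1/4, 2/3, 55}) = {-87/8, -8/9} × (-2/5, 2/3)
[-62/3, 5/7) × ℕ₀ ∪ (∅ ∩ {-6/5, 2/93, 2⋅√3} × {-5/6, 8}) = [-62/3, 5/7) × ℕ₀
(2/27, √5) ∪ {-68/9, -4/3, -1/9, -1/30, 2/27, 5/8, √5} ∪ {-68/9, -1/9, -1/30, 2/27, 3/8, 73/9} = {-68/9, -4/3, -1/9, -1/30, 73/9} ∪ [2/27, √5]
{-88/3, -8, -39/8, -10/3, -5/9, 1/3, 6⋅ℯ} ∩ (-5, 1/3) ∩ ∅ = ∅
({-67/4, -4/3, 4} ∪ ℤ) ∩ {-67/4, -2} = {-67/4, -2}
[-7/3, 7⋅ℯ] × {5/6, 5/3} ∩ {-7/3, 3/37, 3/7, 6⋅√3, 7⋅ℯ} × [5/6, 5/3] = {-7/3, 3/37, 3/7, 6⋅√3, 7⋅ℯ} × {5/6, 5/3}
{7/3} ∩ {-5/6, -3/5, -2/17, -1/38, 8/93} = ∅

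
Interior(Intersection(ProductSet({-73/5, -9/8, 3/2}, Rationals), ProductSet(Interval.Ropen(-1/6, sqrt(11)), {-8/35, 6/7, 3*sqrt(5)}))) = EmptySet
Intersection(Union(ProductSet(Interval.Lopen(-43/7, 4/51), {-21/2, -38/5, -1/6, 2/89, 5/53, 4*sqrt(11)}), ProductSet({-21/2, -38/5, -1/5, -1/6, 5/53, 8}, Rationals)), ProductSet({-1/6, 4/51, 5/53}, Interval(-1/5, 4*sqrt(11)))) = Union(ProductSet({-1/6, 4/51}, {-1/6, 2/89, 5/53, 4*sqrt(11)}), ProductSet({-1/6, 5/53}, Intersection(Interval(-1/5, 4*sqrt(11)), Rationals)))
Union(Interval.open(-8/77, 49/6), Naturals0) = Union(Interval.open(-8/77, 49/6), Naturals0)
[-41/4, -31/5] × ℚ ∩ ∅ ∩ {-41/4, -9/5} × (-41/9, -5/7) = ∅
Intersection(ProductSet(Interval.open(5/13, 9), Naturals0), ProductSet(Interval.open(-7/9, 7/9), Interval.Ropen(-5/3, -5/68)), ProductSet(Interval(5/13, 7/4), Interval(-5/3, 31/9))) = EmptySet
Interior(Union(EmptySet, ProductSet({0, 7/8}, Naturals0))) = EmptySet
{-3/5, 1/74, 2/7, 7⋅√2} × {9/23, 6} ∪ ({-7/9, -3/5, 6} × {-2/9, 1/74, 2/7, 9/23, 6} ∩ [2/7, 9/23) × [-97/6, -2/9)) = {-3/5, 1/74, 2/7, 7⋅√2} × {9/23, 6}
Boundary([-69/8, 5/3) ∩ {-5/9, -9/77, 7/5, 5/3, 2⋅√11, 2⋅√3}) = {-5/9, -9/77, 7/5}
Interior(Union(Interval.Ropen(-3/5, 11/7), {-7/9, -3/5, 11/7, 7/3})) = Interval.open(-3/5, 11/7)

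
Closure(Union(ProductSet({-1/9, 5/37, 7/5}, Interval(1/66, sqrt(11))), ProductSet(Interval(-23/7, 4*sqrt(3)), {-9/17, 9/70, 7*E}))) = Union(ProductSet({-1/9, 5/37, 7/5}, Interval(1/66, sqrt(11))), ProductSet(Interval(-23/7, 4*sqrt(3)), {-9/17, 9/70, 7*E}))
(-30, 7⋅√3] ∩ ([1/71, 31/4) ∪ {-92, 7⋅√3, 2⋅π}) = [1/71, 31/4) ∪ {7⋅√3}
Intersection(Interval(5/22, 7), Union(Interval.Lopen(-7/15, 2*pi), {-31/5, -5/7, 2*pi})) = Interval(5/22, 2*pi)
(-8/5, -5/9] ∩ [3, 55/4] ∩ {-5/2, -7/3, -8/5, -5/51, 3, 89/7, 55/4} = ∅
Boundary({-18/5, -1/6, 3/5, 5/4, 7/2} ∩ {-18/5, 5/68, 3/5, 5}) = {-18/5, 3/5}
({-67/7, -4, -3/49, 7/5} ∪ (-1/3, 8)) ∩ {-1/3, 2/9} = {2/9}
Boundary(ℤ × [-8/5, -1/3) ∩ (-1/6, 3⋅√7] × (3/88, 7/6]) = ∅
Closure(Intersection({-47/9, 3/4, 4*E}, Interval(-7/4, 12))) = {3/4, 4*E}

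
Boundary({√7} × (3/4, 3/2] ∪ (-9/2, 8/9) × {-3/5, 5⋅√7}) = ({√7} × [3/4, 3/2]) ∪ ([-9/2, 8/9] × {-3/5, 5⋅√7})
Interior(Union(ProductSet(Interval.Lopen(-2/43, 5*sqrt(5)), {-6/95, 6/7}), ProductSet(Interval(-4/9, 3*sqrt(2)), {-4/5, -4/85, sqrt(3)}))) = EmptySet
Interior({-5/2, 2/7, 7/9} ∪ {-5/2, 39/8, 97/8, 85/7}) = ∅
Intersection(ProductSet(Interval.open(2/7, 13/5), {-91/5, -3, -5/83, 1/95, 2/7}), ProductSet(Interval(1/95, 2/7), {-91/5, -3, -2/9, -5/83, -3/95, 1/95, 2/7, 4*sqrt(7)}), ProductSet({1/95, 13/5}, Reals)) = EmptySet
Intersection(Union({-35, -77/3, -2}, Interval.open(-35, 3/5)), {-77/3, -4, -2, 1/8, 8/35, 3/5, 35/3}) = {-77/3, -4, -2, 1/8, 8/35}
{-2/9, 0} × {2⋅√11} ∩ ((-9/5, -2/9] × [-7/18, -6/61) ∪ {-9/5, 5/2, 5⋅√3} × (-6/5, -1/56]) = ∅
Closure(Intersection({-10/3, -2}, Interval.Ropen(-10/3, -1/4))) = {-10/3, -2}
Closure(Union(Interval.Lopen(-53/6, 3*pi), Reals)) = Interval(-oo, oo)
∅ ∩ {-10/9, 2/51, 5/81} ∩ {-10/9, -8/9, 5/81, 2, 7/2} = ∅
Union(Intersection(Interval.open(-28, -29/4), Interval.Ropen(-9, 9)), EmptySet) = Interval.Ropen(-9, -29/4)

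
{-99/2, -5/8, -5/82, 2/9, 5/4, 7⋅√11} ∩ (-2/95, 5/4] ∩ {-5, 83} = ∅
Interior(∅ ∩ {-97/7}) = ∅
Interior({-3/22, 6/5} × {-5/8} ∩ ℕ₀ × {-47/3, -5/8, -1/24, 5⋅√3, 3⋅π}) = ∅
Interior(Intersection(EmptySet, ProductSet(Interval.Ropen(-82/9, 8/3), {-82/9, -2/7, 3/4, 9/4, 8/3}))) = EmptySet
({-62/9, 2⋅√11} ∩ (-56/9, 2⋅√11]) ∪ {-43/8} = {-43/8, 2⋅√11}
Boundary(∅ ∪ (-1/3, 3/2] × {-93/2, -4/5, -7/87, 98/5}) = [-1/3, 3/2] × {-93/2, -4/5, -7/87, 98/5}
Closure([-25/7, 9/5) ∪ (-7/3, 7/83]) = [-25/7, 9/5]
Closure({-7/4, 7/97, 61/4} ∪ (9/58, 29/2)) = {-7/4, 7/97, 61/4} ∪ [9/58, 29/2]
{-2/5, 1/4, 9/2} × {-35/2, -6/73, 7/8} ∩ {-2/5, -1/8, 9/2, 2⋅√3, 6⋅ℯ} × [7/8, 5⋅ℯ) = {-2/5, 9/2} × {7/8}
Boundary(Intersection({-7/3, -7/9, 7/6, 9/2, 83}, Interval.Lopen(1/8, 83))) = {7/6, 9/2, 83}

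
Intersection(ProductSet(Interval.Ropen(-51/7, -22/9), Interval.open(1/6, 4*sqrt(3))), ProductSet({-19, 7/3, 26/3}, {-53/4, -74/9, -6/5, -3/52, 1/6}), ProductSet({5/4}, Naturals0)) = EmptySet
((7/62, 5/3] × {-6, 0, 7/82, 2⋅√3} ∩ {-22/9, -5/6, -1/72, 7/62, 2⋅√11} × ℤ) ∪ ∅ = ∅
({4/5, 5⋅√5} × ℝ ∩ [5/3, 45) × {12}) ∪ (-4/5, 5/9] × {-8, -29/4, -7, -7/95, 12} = ({5⋅√5} × {12}) ∪ ((-4/5, 5/9] × {-8, -29/4, -7, -7/95, 12})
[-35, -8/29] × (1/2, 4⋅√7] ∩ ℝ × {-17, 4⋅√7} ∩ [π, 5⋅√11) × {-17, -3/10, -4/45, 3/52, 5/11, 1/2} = ∅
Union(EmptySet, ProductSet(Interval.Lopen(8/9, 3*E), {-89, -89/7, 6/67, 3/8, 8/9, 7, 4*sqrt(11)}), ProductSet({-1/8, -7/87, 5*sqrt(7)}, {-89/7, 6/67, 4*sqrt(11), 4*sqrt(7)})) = Union(ProductSet({-1/8, -7/87, 5*sqrt(7)}, {-89/7, 6/67, 4*sqrt(11), 4*sqrt(7)}), ProductSet(Interval.Lopen(8/9, 3*E), {-89, -89/7, 6/67, 3/8, 8/9, 7, 4*sqrt(11)}))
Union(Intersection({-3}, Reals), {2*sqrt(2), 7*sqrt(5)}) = {-3, 2*sqrt(2), 7*sqrt(5)}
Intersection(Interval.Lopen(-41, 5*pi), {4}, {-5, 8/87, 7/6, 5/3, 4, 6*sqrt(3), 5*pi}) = {4}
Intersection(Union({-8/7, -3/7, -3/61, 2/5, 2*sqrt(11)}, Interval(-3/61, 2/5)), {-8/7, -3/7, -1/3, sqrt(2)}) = {-8/7, -3/7}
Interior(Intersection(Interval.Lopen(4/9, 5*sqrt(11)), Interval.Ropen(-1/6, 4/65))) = EmptySet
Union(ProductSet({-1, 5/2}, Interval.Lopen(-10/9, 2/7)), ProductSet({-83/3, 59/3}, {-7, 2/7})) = Union(ProductSet({-83/3, 59/3}, {-7, 2/7}), ProductSet({-1, 5/2}, Interval.Lopen(-10/9, 2/7)))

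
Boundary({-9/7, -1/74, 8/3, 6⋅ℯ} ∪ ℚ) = ℝ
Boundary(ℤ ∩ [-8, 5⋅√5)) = {-8, -7, …, 11}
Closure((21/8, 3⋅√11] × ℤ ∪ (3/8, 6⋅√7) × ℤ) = [3/8, 6⋅√7] × ℤ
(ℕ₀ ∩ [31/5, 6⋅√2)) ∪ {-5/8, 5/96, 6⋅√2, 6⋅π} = {-5/8, 5/96, 6⋅√2, 6⋅π} ∪ {7, 8}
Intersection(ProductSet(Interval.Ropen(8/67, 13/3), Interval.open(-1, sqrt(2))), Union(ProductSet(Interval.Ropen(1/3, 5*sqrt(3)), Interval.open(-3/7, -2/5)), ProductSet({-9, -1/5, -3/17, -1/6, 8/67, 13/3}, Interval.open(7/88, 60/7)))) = Union(ProductSet({8/67}, Interval.open(7/88, sqrt(2))), ProductSet(Interval.Ropen(1/3, 13/3), Interval.open(-3/7, -2/5)))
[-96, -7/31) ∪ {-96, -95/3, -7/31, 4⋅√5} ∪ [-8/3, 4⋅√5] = [-96, 4⋅√5]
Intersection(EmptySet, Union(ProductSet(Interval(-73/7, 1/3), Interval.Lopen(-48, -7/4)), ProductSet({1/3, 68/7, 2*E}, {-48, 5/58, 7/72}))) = EmptySet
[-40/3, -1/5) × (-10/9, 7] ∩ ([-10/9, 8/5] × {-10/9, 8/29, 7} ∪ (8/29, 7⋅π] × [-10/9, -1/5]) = [-10/9, -1/5) × {8/29, 7}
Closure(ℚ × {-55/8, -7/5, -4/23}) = ℝ × {-55/8, -7/5, -4/23}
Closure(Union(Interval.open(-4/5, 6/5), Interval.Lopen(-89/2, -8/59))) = Interval(-89/2, 6/5)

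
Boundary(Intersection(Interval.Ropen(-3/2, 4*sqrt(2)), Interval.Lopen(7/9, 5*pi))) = {7/9, 4*sqrt(2)}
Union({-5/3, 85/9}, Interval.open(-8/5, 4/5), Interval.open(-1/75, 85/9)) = Union({-5/3}, Interval.Lopen(-8/5, 85/9))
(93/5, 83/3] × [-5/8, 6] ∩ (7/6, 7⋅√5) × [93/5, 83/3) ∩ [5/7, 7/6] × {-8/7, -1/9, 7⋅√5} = ∅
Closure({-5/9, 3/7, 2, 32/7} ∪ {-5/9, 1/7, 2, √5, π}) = {-5/9, 1/7, 3/7, 2, 32/7, √5, π}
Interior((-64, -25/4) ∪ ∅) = (-64, -25/4)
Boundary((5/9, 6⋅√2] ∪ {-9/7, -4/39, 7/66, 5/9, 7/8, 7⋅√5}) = {-9/7, -4/39, 7/66, 5/9, 6⋅√2, 7⋅√5}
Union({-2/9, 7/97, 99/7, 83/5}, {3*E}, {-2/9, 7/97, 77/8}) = {-2/9, 7/97, 77/8, 99/7, 83/5, 3*E}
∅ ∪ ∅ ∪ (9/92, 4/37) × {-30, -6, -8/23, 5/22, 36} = (9/92, 4/37) × {-30, -6, -8/23, 5/22, 36}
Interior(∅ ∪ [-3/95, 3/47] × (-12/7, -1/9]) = (-3/95, 3/47) × (-12/7, -1/9)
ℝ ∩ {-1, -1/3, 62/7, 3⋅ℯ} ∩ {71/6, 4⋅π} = ∅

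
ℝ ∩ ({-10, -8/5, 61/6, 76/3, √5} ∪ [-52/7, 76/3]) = {-10} ∪ [-52/7, 76/3]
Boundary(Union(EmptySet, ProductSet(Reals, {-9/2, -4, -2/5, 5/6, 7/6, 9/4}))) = ProductSet(Reals, {-9/2, -4, -2/5, 5/6, 7/6, 9/4})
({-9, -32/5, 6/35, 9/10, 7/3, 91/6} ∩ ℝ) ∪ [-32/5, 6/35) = {-9, 9/10, 7/3, 91/6} ∪ [-32/5, 6/35]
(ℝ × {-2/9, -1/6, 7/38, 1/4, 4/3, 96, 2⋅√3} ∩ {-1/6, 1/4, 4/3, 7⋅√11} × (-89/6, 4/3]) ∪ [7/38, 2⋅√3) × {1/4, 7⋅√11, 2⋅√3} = ({-1/6, 1/4, 4/3, 7⋅√11} × {-2/9, -1/6, 7/38, 1/4, 4/3}) ∪ ([7/38, 2⋅√3) × {1/4, 7⋅√11, 2⋅√3})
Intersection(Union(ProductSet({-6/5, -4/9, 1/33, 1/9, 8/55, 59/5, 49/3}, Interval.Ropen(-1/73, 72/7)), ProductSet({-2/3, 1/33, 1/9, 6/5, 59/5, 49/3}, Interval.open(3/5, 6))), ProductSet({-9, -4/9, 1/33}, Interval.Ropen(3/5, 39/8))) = ProductSet({-4/9, 1/33}, Interval.Ropen(3/5, 39/8))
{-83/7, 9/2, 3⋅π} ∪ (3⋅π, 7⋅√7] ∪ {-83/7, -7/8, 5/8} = {-83/7, -7/8, 5/8, 9/2} ∪ [3⋅π, 7⋅√7]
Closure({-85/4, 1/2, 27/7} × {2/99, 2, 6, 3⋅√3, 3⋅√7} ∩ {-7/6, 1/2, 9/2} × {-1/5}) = ∅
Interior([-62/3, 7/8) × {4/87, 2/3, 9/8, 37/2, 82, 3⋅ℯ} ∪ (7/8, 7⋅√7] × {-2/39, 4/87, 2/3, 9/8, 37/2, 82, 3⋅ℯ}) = ∅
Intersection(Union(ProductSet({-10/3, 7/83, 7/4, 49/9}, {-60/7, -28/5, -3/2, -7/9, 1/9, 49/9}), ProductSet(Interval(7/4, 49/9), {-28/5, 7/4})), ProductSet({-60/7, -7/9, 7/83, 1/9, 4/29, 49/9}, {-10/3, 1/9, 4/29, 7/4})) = Union(ProductSet({49/9}, {7/4}), ProductSet({7/83, 49/9}, {1/9}))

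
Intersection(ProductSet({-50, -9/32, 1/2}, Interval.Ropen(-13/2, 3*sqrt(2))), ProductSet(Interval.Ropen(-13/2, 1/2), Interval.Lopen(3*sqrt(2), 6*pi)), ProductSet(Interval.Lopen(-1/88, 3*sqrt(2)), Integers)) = EmptySet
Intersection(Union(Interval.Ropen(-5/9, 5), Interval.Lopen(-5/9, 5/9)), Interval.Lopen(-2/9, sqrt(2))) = Interval.Lopen(-2/9, sqrt(2))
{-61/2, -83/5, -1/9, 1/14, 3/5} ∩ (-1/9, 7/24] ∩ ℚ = {1/14}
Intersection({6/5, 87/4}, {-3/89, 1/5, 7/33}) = EmptySet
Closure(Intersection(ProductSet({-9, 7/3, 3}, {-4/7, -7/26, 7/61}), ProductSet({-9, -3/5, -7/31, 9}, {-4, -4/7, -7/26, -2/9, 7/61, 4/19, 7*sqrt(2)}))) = ProductSet({-9}, {-4/7, -7/26, 7/61})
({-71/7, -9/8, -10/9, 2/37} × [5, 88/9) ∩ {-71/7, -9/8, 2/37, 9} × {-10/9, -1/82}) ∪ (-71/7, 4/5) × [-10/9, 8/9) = (-71/7, 4/5) × [-10/9, 8/9)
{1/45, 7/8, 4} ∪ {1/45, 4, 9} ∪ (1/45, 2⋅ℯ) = [1/45, 2⋅ℯ) ∪ {9}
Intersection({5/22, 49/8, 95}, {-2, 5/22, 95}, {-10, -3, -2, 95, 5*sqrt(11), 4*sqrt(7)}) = {95}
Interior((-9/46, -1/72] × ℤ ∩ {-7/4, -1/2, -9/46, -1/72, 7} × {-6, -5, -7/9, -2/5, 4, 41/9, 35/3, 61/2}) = ∅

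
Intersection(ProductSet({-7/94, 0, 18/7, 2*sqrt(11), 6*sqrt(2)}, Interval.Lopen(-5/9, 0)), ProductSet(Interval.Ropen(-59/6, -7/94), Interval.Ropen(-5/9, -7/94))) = EmptySet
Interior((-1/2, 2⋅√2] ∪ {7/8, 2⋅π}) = (-1/2, 2⋅√2)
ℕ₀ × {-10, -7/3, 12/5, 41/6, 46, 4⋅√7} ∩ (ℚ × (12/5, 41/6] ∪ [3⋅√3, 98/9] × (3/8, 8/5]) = ℕ₀ × {41/6}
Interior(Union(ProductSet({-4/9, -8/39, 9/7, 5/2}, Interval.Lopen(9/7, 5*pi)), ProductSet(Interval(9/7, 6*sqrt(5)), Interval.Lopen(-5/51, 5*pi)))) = ProductSet(Interval.open(9/7, 6*sqrt(5)), Interval.open(-5/51, 5*pi))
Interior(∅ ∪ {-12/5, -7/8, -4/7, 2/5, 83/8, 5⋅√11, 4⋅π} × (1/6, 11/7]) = ∅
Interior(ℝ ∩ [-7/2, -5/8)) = (-7/2, -5/8)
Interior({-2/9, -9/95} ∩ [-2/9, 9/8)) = ∅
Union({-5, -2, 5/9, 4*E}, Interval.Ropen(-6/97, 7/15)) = Union({-5, -2, 5/9, 4*E}, Interval.Ropen(-6/97, 7/15))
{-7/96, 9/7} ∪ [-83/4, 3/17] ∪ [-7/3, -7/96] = [-83/4, 3/17] ∪ {9/7}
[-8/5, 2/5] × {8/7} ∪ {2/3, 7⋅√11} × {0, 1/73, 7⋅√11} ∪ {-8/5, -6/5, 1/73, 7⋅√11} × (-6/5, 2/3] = ([-8/5, 2/5] × {8/7}) ∪ ({-8/5, -6/5, 1/73, 7⋅√11} × (-6/5, 2/3]) ∪ ({2/3, 7⋅√11} × {0, 1/73, 7⋅√11})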